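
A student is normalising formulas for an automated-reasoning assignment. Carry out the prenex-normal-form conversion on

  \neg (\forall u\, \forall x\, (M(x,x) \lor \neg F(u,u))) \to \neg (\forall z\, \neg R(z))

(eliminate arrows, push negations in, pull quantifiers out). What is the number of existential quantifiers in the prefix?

Rewrite implications/biconditionals: A → B as ¬A ∨ B.
  \neg \neg (\forall u\, \forall x\, (M(x,x) \lor \neg F(u,u))) \lor \neg (\forall z\, \neg R(z))
Move each ¬ inward, flipping quantifiers it crosses:
  (\forall u\, \forall x\, (M(x,x) \lor \neg F(u,u))) \lor (\exists z\, R(z))
All bound variables are already distinct, so no renaming is needed.
Pull the quantifiers to the front (each side's bound variable is not free in the other side):
  \forall u\, \forall x\, \exists z\, (M(x,x) \lor \neg F(u,u) \lor R(z))
The prefix is \forall u \forall x \exists z: 2 universal, 1 existential.

1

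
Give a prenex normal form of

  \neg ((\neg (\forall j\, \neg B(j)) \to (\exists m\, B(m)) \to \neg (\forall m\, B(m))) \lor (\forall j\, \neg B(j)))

Eliminate → and ↔ using ¬ and ∨.
  \neg (\neg \neg (\forall j\, \neg B(j)) \lor \neg (\exists m\, B(m)) \lor \neg (\forall m\, B(m)) \lor (\forall j\, \neg B(j)))
Drive negations inward (¬∀x A ≡ ∃x ¬A, ¬∃x A ≡ ∀x ¬A, De Morgan for ∧/∨):
  (\exists j\, B(j)) \land (\exists m\, B(m)) \land (\forall m\, B(m)) \land (\exists j\, B(j))
Standardize variables apart so no two quantifiers bind the same name: m↦y, j↦z.
  (\exists j\, B(j)) \land (\exists m\, B(m)) \land (\forall y\, B(y)) \land (\exists z\, B(z))
Extract every quantifier outward, since the variables are now distinct and don't occur free across branches:
  \exists j\, \exists m\, \forall y\, \exists z\, (B(j) \land B(m) \land B(y) \land B(z))

\exists j\, \exists m\, \forall y\, \exists z\, (B(j) \land B(m) \land B(y) \land B(z))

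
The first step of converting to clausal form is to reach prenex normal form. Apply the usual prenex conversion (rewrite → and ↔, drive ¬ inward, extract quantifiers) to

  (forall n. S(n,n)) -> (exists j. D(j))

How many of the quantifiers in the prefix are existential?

Eliminate → and ↔ using ¬ and ∨.
  ~(forall n. S(n,n)) | (exists j. D(j))
Push ¬ through the quantifiers and connectives to reach negation normal form:
  (exists n. ~S(n,n)) | (exists j. D(j))
Extract every quantifier outward, since the variables are now distinct and don't occur free across branches:
  exists n. exists j. (~S(n,n) | D(j))
The prefix is exists n exists j: 0 universal, 2 existential.

2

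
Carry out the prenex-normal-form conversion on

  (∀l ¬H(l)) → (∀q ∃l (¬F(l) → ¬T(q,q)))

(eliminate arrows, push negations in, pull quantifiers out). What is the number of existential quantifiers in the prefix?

2

First replace A → B with ¬A ∨ B.
  ¬(∀l ¬H(l)) ∨ (∀q ∃l (¬¬F(l) ∨ ¬T(q,q)))
Drive negations inward (¬∀x A ≡ ∃x ¬A, ¬∃x A ≡ ∀x ¬A, De Morgan for ∧/∨):
  (∃l H(l)) ∨ (∀q ∃l (F(l) ∨ ¬T(q,q)))
Standardize variables apart so no two quantifiers bind the same name: l↦r.
  (∃l H(l)) ∨ (∀q ∃r (F(r) ∨ ¬T(q,q)))
Extract every quantifier outward, since the variables are now distinct and don't occur free across branches:
  ∃l ∀q ∃r (H(l) ∨ F(r) ∨ ¬T(q,q))
The prefix is ∃l ∀q ∃r: 1 universal, 2 existential.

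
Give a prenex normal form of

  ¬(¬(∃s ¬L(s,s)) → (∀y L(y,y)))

Rewrite implications/biconditionals: A → B as ¬A ∨ B.
  ¬(¬¬(∃s ¬L(s,s)) ∨ (∀y L(y,y)))
Drive negations inward (¬∀x A ≡ ∃x ¬A, ¬∃x A ≡ ∀x ¬A, De Morgan for ∧/∨):
  (∀s L(s,s)) ∧ (∃y ¬L(y,y))
Pull the quantifiers to the front (each side's bound variable is not free in the other side):
  ∀s ∃y (L(s,s) ∧ ¬L(y,y))

∀s ∃y (L(s,s) ∧ ¬L(y,y))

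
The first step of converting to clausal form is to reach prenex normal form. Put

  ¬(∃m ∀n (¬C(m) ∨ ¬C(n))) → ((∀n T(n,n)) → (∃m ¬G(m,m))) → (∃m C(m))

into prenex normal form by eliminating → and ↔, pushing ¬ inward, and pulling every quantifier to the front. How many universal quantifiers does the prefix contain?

3

Rewrite implications/biconditionals: A → B as ¬A ∨ B.
  ¬¬(∃m ∀n (¬C(m) ∨ ¬C(n))) ∨ ¬(¬(∀n T(n,n)) ∨ (∃m ¬G(m,m))) ∨ (∃m C(m))
Move each ¬ inward, flipping quantifiers it crosses:
  (∃m ∀n (¬C(m) ∨ ¬C(n))) ∨ (∀n T(n,n)) ∧ (∀m G(m,m)) ∨ (∃m C(m))
Rename bound variables to avoid capture: n↦q, m↦t, m↦x1.
  (∃m ∀n (¬C(m) ∨ ¬C(n))) ∨ (∀q T(q,q)) ∧ (∀t G(t,t)) ∨ (∃x1 C(x1))
Extract every quantifier outward, since the variables are now distinct and don't occur free across branches:
  ∃m ∀n ∀q ∀t ∃x1 (¬C(m) ∨ ¬C(n) ∨ T(q,q) ∧ G(t,t) ∨ C(x1))
The prefix is ∃m ∀n ∀q ∀t ∃x1: 3 universal, 2 existential.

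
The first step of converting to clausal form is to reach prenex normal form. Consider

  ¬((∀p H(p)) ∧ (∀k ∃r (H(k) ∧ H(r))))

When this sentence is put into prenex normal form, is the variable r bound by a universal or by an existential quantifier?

Drive negations inward (¬∀x A ≡ ∃x ¬A, ¬∃x A ≡ ∀x ¬A, De Morgan for ∧/∨):
  (∃p ¬H(p)) ∨ (∃k ∀r (¬H(k) ∨ ¬H(r)))
All bound variables are already distinct, so no renaming is needed.
Pull the quantifiers to the front (each side's bound variable is not free in the other side):
  ∃p ∃k ∀r (¬H(p) ∨ ¬H(k) ∨ ¬H(r))
The quantifier ∃r sits under an odd number of negations, so it flips to ∀r.

universal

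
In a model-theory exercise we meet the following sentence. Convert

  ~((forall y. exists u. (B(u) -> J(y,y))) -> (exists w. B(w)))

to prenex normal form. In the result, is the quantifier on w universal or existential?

Eliminate → and ↔ using ¬ and ∨.
  ~(~(forall y. exists u. (~B(u) | J(y,y))) | (exists w. B(w)))
Move each ¬ inward, flipping quantifiers it crosses:
  (forall y. exists u. (~B(u) | J(y,y))) & (forall w. ~B(w))
All bound variables are already distinct, so no renaming is needed.
Finally move all quantifiers to the prefix:
  forall y. exists u. forall w. ((~B(u) | J(y,y)) & ~B(w))
The quantifier exists w sits under an odd number of negations (counting the antecedent side of each →), so it flips to forall w.

universal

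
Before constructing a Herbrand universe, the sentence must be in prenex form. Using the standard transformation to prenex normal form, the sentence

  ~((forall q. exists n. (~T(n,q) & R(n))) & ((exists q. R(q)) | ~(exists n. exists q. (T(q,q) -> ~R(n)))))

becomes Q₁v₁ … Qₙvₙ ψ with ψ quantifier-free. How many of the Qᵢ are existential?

3

First replace A → B with ¬A ∨ B.
  ~((forall q. exists n. (~T(n,q) & R(n))) & ((exists q. R(q)) | ~(exists n. exists q. (~T(q,q) | ~R(n)))))
Push ¬ through the quantifiers and connectives to reach negation normal form:
  (exists q. forall n. (T(n,q) | ~R(n))) | (forall q. ~R(q)) & (exists n. exists q. (~T(q,q) | ~R(n)))
Give each quantifier a distinct variable: q↦w, n↦x, q↦t.
  (exists q. forall n. (T(n,q) | ~R(n))) | (forall w. ~R(w)) & (exists x. exists t. (~T(t,t) | ~R(x)))
Finally move all quantifiers to the prefix:
  exists q. forall n. forall w. exists x. exists t. (T(n,q) | ~R(n) | ~R(w) & (~T(t,t) | ~R(x)))
The prefix is exists q forall n forall w exists x exists t: 2 universal, 3 existential.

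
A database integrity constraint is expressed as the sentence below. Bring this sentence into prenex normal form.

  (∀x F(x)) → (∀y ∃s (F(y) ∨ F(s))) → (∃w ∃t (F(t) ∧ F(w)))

First replace A → B with ¬A ∨ B.
  ¬(∀x F(x)) ∨ ¬(∀y ∃s (F(y) ∨ F(s))) ∨ (∃w ∃t (F(t) ∧ F(w)))
Move each ¬ inward, flipping quantifiers it crosses:
  (∃x ¬F(x)) ∨ (∃y ∀s (¬F(y) ∧ ¬F(s))) ∨ (∃w ∃t (F(t) ∧ F(w)))
Finally move all quantifiers to the prefix:
  ∃x ∃y ∀s ∃w ∃t (¬F(x) ∨ ¬F(y) ∧ ¬F(s) ∨ F(t) ∧ F(w))

∃x ∃y ∀s ∃w ∃t (¬F(x) ∨ ¬F(y) ∧ ¬F(s) ∨ F(t) ∧ F(w))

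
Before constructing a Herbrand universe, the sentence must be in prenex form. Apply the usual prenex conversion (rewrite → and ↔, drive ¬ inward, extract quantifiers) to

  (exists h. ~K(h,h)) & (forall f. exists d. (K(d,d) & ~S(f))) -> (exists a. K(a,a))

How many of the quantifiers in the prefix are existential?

2

Eliminate → and ↔ using ¬ and ∨.
  ~((exists h. ~K(h,h)) & (forall f. exists d. (K(d,d) & ~S(f)))) | (exists a. K(a,a))
Move each ¬ inward, flipping quantifiers it crosses:
  (forall h. K(h,h)) | (exists f. forall d. (~K(d,d) | S(f))) | (exists a. K(a,a))
All bound variables are already distinct, so no renaming is needed.
Finally move all quantifiers to the prefix:
  forall h. exists f. forall d. exists a. (K(h,h) | ~K(d,d) | S(f) | K(a,a))
The prefix is forall h exists f forall d exists a: 2 universal, 2 existential.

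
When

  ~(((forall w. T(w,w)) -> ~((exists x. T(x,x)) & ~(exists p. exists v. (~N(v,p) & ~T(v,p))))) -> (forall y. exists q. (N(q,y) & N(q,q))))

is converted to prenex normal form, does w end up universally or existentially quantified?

existential

First replace A → B with ¬A ∨ B.
  ~(~(~(forall w. T(w,w)) | ~((exists x. T(x,x)) & ~(exists p. exists v. (~N(v,p) & ~T(v,p))))) | (forall y. exists q. (N(q,y) & N(q,q))))
Push ¬ through the quantifiers and connectives to reach negation normal form:
  ((exists w. ~T(w,w)) | (forall x. ~T(x,x)) | (exists p. exists v. (~N(v,p) & ~T(v,p)))) & (exists y. forall q. (~N(q,y) | ~N(q,q)))
All bound variables are already distinct, so no renaming is needed.
Finally move all quantifiers to the prefix:
  exists w. forall x. exists p. exists v. exists y. forall q. ((~T(w,w) | ~T(x,x) | ~N(v,p) & ~T(v,p)) & (~N(q,y) | ~N(q,q)))
The quantifier forall w sits under an odd number of negations (counting the antecedent side of each →), so it flips to exists w.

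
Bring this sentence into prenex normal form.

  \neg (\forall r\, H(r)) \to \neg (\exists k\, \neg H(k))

Rewrite implications/biconditionals: A → B as ¬A ∨ B.
  \neg \neg (\forall r\, H(r)) \lor \neg (\exists k\, \neg H(k))
Move each ¬ inward, flipping quantifiers it crosses:
  (\forall r\, H(r)) \lor (\forall k\, H(k))
All bound variables are already distinct, so no renaming is needed.
Extract every quantifier outward, since the variables are now distinct and don't occur free across branches:
  \forall r\, \forall k\, (H(r) \lor H(k))

\forall r\, \forall k\, (H(r) \lor H(k))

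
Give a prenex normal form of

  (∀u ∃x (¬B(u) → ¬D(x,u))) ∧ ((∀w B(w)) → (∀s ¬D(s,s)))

Rewrite implications/biconditionals: A → B as ¬A ∨ B.
  (∀u ∃x (¬¬B(u) ∨ ¬D(x,u))) ∧ (¬(∀w B(w)) ∨ (∀s ¬D(s,s)))
Drive negations inward (¬∀x A ≡ ∃x ¬A, ¬∃x A ≡ ∀x ¬A, De Morgan for ∧/∨):
  (∀u ∃x (B(u) ∨ ¬D(x,u))) ∧ ((∃w ¬B(w)) ∨ (∀s ¬D(s,s)))
Pull the quantifiers to the front (each side's bound variable is not free in the other side):
  ∀u ∃x ∃w ∀s ((B(u) ∨ ¬D(x,u)) ∧ (¬B(w) ∨ ¬D(s,s)))

∀u ∃x ∃w ∀s ((B(u) ∨ ¬D(x,u)) ∧ (¬B(w) ∨ ¬D(s,s)))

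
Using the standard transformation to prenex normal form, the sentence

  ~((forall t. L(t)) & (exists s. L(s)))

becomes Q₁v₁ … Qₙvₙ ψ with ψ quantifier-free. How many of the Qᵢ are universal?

Drive negations inward (¬∀x A ≡ ∃x ¬A, ¬∃x A ≡ ∀x ¬A, De Morgan for ∧/∨):
  (exists t. ~L(t)) | (forall s. ~L(s))
All bound variables are already distinct, so no renaming is needed.
Pull the quantifiers to the front (each side's bound variable is not free in the other side):
  exists t. forall s. (~L(t) | ~L(s))
The prefix is exists t forall s: 1 universal, 1 existential.

1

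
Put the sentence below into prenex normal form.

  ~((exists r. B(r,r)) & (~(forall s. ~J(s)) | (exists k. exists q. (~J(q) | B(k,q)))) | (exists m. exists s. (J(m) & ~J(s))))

Drive negations inward (¬∀x A ≡ ∃x ¬A, ¬∃x A ≡ ∀x ¬A, De Morgan for ∧/∨):
  ((forall r. ~B(r,r)) | (forall s. ~J(s)) & (forall k. forall q. (J(q) & ~B(k,q)))) & (forall m. forall s. (~J(m) | J(s)))
Give each quantifier a distinct variable: s↦b.
  ((forall r. ~B(r,r)) | (forall s. ~J(s)) & (forall k. forall q. (J(q) & ~B(k,q)))) & (forall m. forall b. (~J(m) | J(b)))
Finally move all quantifiers to the prefix:
  forall r. forall s. forall k. forall q. forall m. forall b. ((~B(r,r) | ~J(s) & J(q) & ~B(k,q)) & (~J(m) | J(b)))

forall r. forall s. forall k. forall q. forall m. forall b. ((~B(r,r) | ~J(s) & J(q) & ~B(k,q)) & (~J(m) | J(b)))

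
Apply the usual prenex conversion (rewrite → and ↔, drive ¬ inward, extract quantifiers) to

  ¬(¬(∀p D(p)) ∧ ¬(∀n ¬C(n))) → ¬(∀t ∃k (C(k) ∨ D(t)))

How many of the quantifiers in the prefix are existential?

3

Eliminate → and ↔ using ¬ and ∨.
  ¬¬(¬(∀p D(p)) ∧ ¬(∀n ¬C(n))) ∨ ¬(∀t ∃k (C(k) ∨ D(t)))
Push ¬ through the quantifiers and connectives to reach negation normal form:
  (∃p ¬D(p)) ∧ (∃n C(n)) ∨ (∃t ∀k (¬C(k) ∧ ¬D(t)))
All bound variables are already distinct, so no renaming is needed.
Pull the quantifiers to the front (each side's bound variable is not free in the other side):
  ∃p ∃n ∃t ∀k (¬D(p) ∧ C(n) ∨ ¬C(k) ∧ ¬D(t))
The prefix is ∃p ∃n ∃t ∀k: 1 universal, 3 existential.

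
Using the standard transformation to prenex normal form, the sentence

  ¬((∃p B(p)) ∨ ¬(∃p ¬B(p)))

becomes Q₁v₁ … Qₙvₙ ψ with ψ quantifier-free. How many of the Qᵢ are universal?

1

Move each ¬ inward, flipping quantifiers it crosses:
  (∀p ¬B(p)) ∧ (∃p ¬B(p))
Give each quantifier a distinct variable: p↦y.
  (∀p ¬B(p)) ∧ (∃y ¬B(y))
Pull the quantifiers to the front (each side's bound variable is not free in the other side):
  ∀p ∃y (¬B(p) ∧ ¬B(y))
The prefix is ∀p ∃y: 1 universal, 1 existential.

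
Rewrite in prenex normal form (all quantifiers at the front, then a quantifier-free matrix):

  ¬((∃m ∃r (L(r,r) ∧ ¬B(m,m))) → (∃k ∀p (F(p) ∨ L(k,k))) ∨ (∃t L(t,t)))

First replace A → B with ¬A ∨ B.
  ¬(¬(∃m ∃r (L(r,r) ∧ ¬B(m,m))) ∨ (∃k ∀p (F(p) ∨ L(k,k))) ∨ (∃t L(t,t)))
Move each ¬ inward, flipping quantifiers it crosses:
  (∃m ∃r (L(r,r) ∧ ¬B(m,m))) ∧ (∀k ∃p (¬F(p) ∧ ¬L(k,k))) ∧ (∀t ¬L(t,t))
All bound variables are already distinct, so no renaming is needed.
Finally move all quantifiers to the prefix:
  ∃m ∃r ∀k ∃p ∀t (L(r,r) ∧ ¬B(m,m) ∧ ¬F(p) ∧ ¬L(k,k) ∧ ¬L(t,t))

∃m ∃r ∀k ∃p ∀t (L(r,r) ∧ ¬B(m,m) ∧ ¬F(p) ∧ ¬L(k,k) ∧ ¬L(t,t))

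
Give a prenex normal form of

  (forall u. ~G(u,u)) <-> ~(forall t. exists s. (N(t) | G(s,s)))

exists u. exists t. forall s. forall c. exists y1. forall u1. ((G(u,u) | ~N(t) & ~G(s,s)) & (N(c) | G(y1,y1) | ~G(u1,u1)))

First replace A → B with ¬A ∨ B; A ↔ B as (¬A ∨ B) ∧ (¬B ∨ A).
  (~(forall u. ~G(u,u)) | ~(forall t. exists s. (N(t) | G(s,s)))) & (~~(forall t. exists s. (N(t) | G(s,s))) | (forall u. ~G(u,u)))
Drive negations inward (¬∀x A ≡ ∃x ¬A, ¬∃x A ≡ ∀x ¬A, De Morgan for ∧/∨):
  ((exists u. G(u,u)) | (exists t. forall s. (~N(t) & ~G(s,s)))) & ((forall t. exists s. (N(t) | G(s,s))) | (forall u. ~G(u,u)))
Standardize variables apart so no two quantifiers bind the same name: t↦c, s↦y1, u↦u1.
  ((exists u. G(u,u)) | (exists t. forall s. (~N(t) & ~G(s,s)))) & ((forall c. exists y1. (N(c) | G(y1,y1))) | (forall u1. ~G(u1,u1)))
Finally move all quantifiers to the prefix:
  exists u. exists t. forall s. forall c. exists y1. forall u1. ((G(u,u) | ~N(t) & ~G(s,s)) & (N(c) | G(y1,y1) | ~G(u1,u1)))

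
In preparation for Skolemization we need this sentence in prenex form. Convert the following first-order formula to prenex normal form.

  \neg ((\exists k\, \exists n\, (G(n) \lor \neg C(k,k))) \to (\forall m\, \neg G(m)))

\exists k\, \exists n\, \exists m\, ((G(n) \lor \neg C(k,k)) \land G(m))

Eliminate → and ↔ using ¬ and ∨.
  \neg (\neg (\exists k\, \exists n\, (G(n) \lor \neg C(k,k))) \lor (\forall m\, \neg G(m)))
Push ¬ through the quantifiers and connectives to reach negation normal form:
  (\exists k\, \exists n\, (G(n) \lor \neg C(k,k))) \land (\exists m\, G(m))
Extract every quantifier outward, since the variables are now distinct and don't occur free across branches:
  \exists k\, \exists n\, \exists m\, ((G(n) \lor \neg C(k,k)) \land G(m))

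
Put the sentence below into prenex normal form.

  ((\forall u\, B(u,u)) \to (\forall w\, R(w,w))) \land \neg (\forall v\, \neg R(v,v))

First replace A → B with ¬A ∨ B.
  (\neg (\forall u\, B(u,u)) \lor (\forall w\, R(w,w))) \land \neg (\forall v\, \neg R(v,v))
Move each ¬ inward, flipping quantifiers it crosses:
  ((\exists u\, \neg B(u,u)) \lor (\forall w\, R(w,w))) \land (\exists v\, R(v,v))
Pull the quantifiers to the front (each side's bound variable is not free in the other side):
  \exists u\, \forall w\, \exists v\, ((\neg B(u,u) \lor R(w,w)) \land R(v,v))

\exists u\, \forall w\, \exists v\, ((\neg B(u,u) \lor R(w,w)) \land R(v,v))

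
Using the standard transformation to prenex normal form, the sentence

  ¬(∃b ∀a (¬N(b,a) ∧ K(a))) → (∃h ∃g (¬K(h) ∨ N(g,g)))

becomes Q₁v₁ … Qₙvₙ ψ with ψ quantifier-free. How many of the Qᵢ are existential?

3

First replace A → B with ¬A ∨ B.
  ¬¬(∃b ∀a (¬N(b,a) ∧ K(a))) ∨ (∃h ∃g (¬K(h) ∨ N(g,g)))
Move each ¬ inward, flipping quantifiers it crosses:
  (∃b ∀a (¬N(b,a) ∧ K(a))) ∨ (∃h ∃g (¬K(h) ∨ N(g,g)))
All bound variables are already distinct, so no renaming is needed.
Pull the quantifiers to the front (each side's bound variable is not free in the other side):
  ∃b ∀a ∃h ∃g (¬N(b,a) ∧ K(a) ∨ ¬K(h) ∨ N(g,g))
The prefix is ∃b ∀a ∃h ∃g: 1 universal, 3 existential.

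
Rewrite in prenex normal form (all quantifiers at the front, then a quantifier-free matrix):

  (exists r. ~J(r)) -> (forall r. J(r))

First replace A → B with ¬A ∨ B.
  ~(exists r. ~J(r)) | (forall r. J(r))
Move each ¬ inward, flipping quantifiers it crosses:
  (forall r. J(r)) | (forall r. J(r))
Rename bound variables to avoid capture: r↦t.
  (forall r. J(r)) | (forall t. J(t))
Finally move all quantifiers to the prefix:
  forall r. forall t. (J(r) | J(t))

forall r. forall t. (J(r) | J(t))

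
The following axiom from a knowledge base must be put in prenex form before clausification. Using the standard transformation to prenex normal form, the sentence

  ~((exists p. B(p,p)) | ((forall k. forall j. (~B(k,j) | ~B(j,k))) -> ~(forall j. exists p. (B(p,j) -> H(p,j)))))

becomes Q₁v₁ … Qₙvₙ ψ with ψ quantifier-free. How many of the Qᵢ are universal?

4

Eliminate → and ↔ using ¬ and ∨.
  ~((exists p. B(p,p)) | ~(forall k. forall j. (~B(k,j) | ~B(j,k))) | ~(forall j. exists p. (~B(p,j) | H(p,j))))
Drive negations inward (¬∀x A ≡ ∃x ¬A, ¬∃x A ≡ ∀x ¬A, De Morgan for ∧/∨):
  (forall p. ~B(p,p)) & (forall k. forall j. (~B(k,j) | ~B(j,k))) & (forall j. exists p. (~B(p,j) | H(p,j)))
Standardize variables apart so no two quantifiers bind the same name: j↦z, p↦y1.
  (forall p. ~B(p,p)) & (forall k. forall j. (~B(k,j) | ~B(j,k))) & (forall z. exists y1. (~B(y1,z) | H(y1,z)))
Pull the quantifiers to the front (each side's bound variable is not free in the other side):
  forall p. forall k. forall j. forall z. exists y1. (~B(p,p) & (~B(k,j) | ~B(j,k)) & (~B(y1,z) | H(y1,z)))
The prefix is forall p forall k forall j forall z exists y1: 4 universal, 1 existential.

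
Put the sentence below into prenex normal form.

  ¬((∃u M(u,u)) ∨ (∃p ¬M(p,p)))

∀u ∀p (¬M(u,u) ∧ M(p,p))

Drive negations inward (¬∀x A ≡ ∃x ¬A, ¬∃x A ≡ ∀x ¬A, De Morgan for ∧/∨):
  (∀u ¬M(u,u)) ∧ (∀p M(p,p))
All bound variables are already distinct, so no renaming is needed.
Finally move all quantifiers to the prefix:
  ∀u ∀p (¬M(u,u) ∧ M(p,p))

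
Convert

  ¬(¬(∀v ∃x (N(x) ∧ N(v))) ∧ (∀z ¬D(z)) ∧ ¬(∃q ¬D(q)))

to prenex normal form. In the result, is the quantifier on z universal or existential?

existential

Move each ¬ inward, flipping quantifiers it crosses:
  (∀v ∃x (N(x) ∧ N(v))) ∨ (∃z D(z)) ∨ (∃q ¬D(q))
Finally move all quantifiers to the prefix:
  ∀v ∃x ∃z ∃q (N(x) ∧ N(v) ∨ D(z) ∨ ¬D(q))
The quantifier ∀z sits under an odd number of negations, so it flips to ∃z.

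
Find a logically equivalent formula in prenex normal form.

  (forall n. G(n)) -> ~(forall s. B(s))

exists n. exists s. (~G(n) | ~B(s))

Eliminate → and ↔ using ¬ and ∨.
  ~(forall n. G(n)) | ~(forall s. B(s))
Move each ¬ inward, flipping quantifiers it crosses:
  (exists n. ~G(n)) | (exists s. ~B(s))
Extract every quantifier outward, since the variables are now distinct and don't occur free across branches:
  exists n. exists s. (~G(n) | ~B(s))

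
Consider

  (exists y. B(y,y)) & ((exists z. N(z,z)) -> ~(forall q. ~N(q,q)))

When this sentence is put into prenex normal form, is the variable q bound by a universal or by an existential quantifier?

Rewrite implications/biconditionals: A → B as ¬A ∨ B.
  (exists y. B(y,y)) & (~(exists z. N(z,z)) | ~(forall q. ~N(q,q)))
Push ¬ through the quantifiers and connectives to reach negation normal form:
  (exists y. B(y,y)) & ((forall z. ~N(z,z)) | (exists q. N(q,q)))
Pull the quantifiers to the front (each side's bound variable is not free in the other side):
  exists y. forall z. exists q. (B(y,y) & (~N(z,z) | N(q,q)))
The quantifier forall q sits under an odd number of negations (counting the antecedent side of each →), so it flips to exists q.

existential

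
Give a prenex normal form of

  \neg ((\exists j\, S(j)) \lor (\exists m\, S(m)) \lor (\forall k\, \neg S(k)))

Move each ¬ inward, flipping quantifiers it crosses:
  (\forall j\, \neg S(j)) \land (\forall m\, \neg S(m)) \land (\exists k\, S(k))
Finally move all quantifiers to the prefix:
  \forall j\, \forall m\, \exists k\, (\neg S(j) \land \neg S(m) \land S(k))

\forall j\, \forall m\, \exists k\, (\neg S(j) \land \neg S(m) \land S(k))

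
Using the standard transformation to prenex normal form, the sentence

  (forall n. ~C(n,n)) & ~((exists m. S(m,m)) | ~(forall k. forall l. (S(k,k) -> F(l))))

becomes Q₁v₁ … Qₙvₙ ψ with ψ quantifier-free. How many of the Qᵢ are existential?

0

Rewrite implications/biconditionals: A → B as ¬A ∨ B.
  (forall n. ~C(n,n)) & ~((exists m. S(m,m)) | ~(forall k. forall l. (~S(k,k) | F(l))))
Drive negations inward (¬∀x A ≡ ∃x ¬A, ¬∃x A ≡ ∀x ¬A, De Morgan for ∧/∨):
  (forall n. ~C(n,n)) & (forall m. ~S(m,m)) & (forall k. forall l. (~S(k,k) | F(l)))
Pull the quantifiers to the front (each side's bound variable is not free in the other side):
  forall n. forall m. forall k. forall l. (~C(n,n) & ~S(m,m) & (~S(k,k) | F(l)))
The prefix is forall n forall m forall k forall l: 4 universal, 0 existential.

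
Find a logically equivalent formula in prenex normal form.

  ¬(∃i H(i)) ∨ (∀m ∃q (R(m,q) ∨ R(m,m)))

Drive negations inward (¬∀x A ≡ ∃x ¬A, ¬∃x A ≡ ∀x ¬A, De Morgan for ∧/∨):
  (∀i ¬H(i)) ∨ (∀m ∃q (R(m,q) ∨ R(m,m)))
All bound variables are already distinct, so no renaming is needed.
Finally move all quantifiers to the prefix:
  ∀i ∀m ∃q (¬H(i) ∨ R(m,q) ∨ R(m,m))

∀i ∀m ∃q (¬H(i) ∨ R(m,q) ∨ R(m,m))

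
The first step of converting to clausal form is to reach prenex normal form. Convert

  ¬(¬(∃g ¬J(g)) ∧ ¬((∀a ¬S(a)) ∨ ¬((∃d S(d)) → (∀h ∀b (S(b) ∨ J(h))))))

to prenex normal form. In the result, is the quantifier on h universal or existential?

existential

Rewrite implications/biconditionals: A → B as ¬A ∨ B.
  ¬(¬(∃g ¬J(g)) ∧ ¬((∀a ¬S(a)) ∨ ¬(¬(∃d S(d)) ∨ (∀h ∀b (S(b) ∨ J(h))))))
Move each ¬ inward, flipping quantifiers it crosses:
  (∃g ¬J(g)) ∨ (∀a ¬S(a)) ∨ (∃d S(d)) ∧ (∃h ∃b (¬S(b) ∧ ¬J(h)))
Pull the quantifiers to the front (each side's bound variable is not free in the other side):
  ∃g ∀a ∃d ∃h ∃b (¬J(g) ∨ ¬S(a) ∨ S(d) ∧ ¬S(b) ∧ ¬J(h))
The quantifier ∀h sits under an odd number of negations (counting the antecedent side of each →), so it flips to ∃h.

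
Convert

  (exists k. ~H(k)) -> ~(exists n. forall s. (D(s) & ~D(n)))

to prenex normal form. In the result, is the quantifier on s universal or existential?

First replace A → B with ¬A ∨ B.
  ~(exists k. ~H(k)) | ~(exists n. forall s. (D(s) & ~D(n)))
Push ¬ through the quantifiers and connectives to reach negation normal form:
  (forall k. H(k)) | (forall n. exists s. (~D(s) | D(n)))
All bound variables are already distinct, so no renaming is needed.
Pull the quantifiers to the front (each side's bound variable is not free in the other side):
  forall k. forall n. exists s. (H(k) | ~D(s) | D(n))
The quantifier forall s sits under an odd number of negations (counting the antecedent side of each →), so it flips to exists s.

existential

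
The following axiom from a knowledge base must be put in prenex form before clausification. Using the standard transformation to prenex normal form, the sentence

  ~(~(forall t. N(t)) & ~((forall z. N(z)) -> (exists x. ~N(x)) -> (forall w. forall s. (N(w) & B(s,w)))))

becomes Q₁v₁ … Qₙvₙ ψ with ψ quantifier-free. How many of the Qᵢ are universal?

4

First replace A → B with ¬A ∨ B.
  ~(~(forall t. N(t)) & ~(~(forall z. N(z)) | ~(exists x. ~N(x)) | (forall w. forall s. (N(w) & B(s,w)))))
Drive negations inward (¬∀x A ≡ ∃x ¬A, ¬∃x A ≡ ∀x ¬A, De Morgan for ∧/∨):
  (forall t. N(t)) | (exists z. ~N(z)) | (forall x. N(x)) | (forall w. forall s. (N(w) & B(s,w)))
Extract every quantifier outward, since the variables are now distinct and don't occur free across branches:
  forall t. exists z. forall x. forall w. forall s. (N(t) | ~N(z) | N(x) | N(w) & B(s,w))
The prefix is forall t exists z forall x forall w forall s: 4 universal, 1 existential.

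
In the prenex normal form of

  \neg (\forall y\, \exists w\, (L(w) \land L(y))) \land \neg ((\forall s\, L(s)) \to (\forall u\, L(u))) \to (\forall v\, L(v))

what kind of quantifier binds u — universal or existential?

universal

Eliminate → and ↔ using ¬ and ∨.
  \neg (\neg (\forall y\, \exists w\, (L(w) \land L(y))) \land \neg (\neg (\forall s\, L(s)) \lor (\forall u\, L(u)))) \lor (\forall v\, L(v))
Drive negations inward (¬∀x A ≡ ∃x ¬A, ¬∃x A ≡ ∀x ¬A, De Morgan for ∧/∨):
  (\forall y\, \exists w\, (L(w) \land L(y))) \lor (\exists s\, \neg L(s)) \lor (\forall u\, L(u)) \lor (\forall v\, L(v))
All bound variables are already distinct, so no renaming is needed.
Pull the quantifiers to the front (each side's bound variable is not free in the other side):
  \forall y\, \exists w\, \exists s\, \forall u\, \forall v\, (L(w) \land L(y) \lor \neg L(s) \lor L(u) \lor L(v))
The quantifier \forall u sits under an even number of negations (counting the antecedent side of each →), so it remains universal.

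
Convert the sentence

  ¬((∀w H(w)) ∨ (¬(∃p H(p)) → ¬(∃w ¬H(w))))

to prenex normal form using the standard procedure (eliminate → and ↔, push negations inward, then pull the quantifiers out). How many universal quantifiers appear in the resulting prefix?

First replace A → B with ¬A ∨ B.
  ¬((∀w H(w)) ∨ ¬¬(∃p H(p)) ∨ ¬(∃w ¬H(w)))
Push ¬ through the quantifiers and connectives to reach negation normal form:
  (∃w ¬H(w)) ∧ (∀p ¬H(p)) ∧ (∃w ¬H(w))
Standardize variables apart so no two quantifiers bind the same name: w↦x.
  (∃w ¬H(w)) ∧ (∀p ¬H(p)) ∧ (∃x ¬H(x))
Extract every quantifier outward, since the variables are now distinct and don't occur free across branches:
  ∃w ∀p ∃x (¬H(w) ∧ ¬H(p) ∧ ¬H(x))
The prefix is ∃w ∀p ∃x: 1 universal, 2 existential.

1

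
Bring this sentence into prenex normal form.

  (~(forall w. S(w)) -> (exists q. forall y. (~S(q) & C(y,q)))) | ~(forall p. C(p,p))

forall w. exists q. forall y. exists p. (S(w) | ~S(q) & C(y,q) | ~C(p,p))

Eliminate → and ↔ using ¬ and ∨.
  ~~(forall w. S(w)) | (exists q. forall y. (~S(q) & C(y,q))) | ~(forall p. C(p,p))
Move each ¬ inward, flipping quantifiers it crosses:
  (forall w. S(w)) | (exists q. forall y. (~S(q) & C(y,q))) | (exists p. ~C(p,p))
All bound variables are already distinct, so no renaming is needed.
Pull the quantifiers to the front (each side's bound variable is not free in the other side):
  forall w. exists q. forall y. exists p. (S(w) | ~S(q) & C(y,q) | ~C(p,p))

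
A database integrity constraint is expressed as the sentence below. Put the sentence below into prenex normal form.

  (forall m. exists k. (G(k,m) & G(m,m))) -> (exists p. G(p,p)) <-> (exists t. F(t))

forall m. exists k. forall p. exists t. forall y1. exists v1. forall u1. exists x. ((G(k,m) & G(m,m) & ~G(p,p) | F(t)) & (~F(y1) | ~G(u1,v1) | ~G(v1,v1) | G(x,x)))

Rewrite implications/biconditionals: A → B as ¬A ∨ B; A ↔ B as (¬A ∨ B) ∧ (¬B ∨ A).
  (~(~(forall m. exists k. (G(k,m) & G(m,m))) | (exists p. G(p,p))) | (exists t. F(t))) & (~(exists t. F(t)) | ~(forall m. exists k. (G(k,m) & G(m,m))) | (exists p. G(p,p)))
Move each ¬ inward, flipping quantifiers it crosses:
  ((forall m. exists k. (G(k,m) & G(m,m))) & (forall p. ~G(p,p)) | (exists t. F(t))) & ((forall t. ~F(t)) | (exists m. forall k. (~G(k,m) | ~G(m,m))) | (exists p. G(p,p)))
Give each quantifier a distinct variable: t↦y1, m↦v1, k↦u1, p↦x.
  ((forall m. exists k. (G(k,m) & G(m,m))) & (forall p. ~G(p,p)) | (exists t. F(t))) & ((forall y1. ~F(y1)) | (exists v1. forall u1. (~G(u1,v1) | ~G(v1,v1))) | (exists x. G(x,x)))
Finally move all quantifiers to the prefix:
  forall m. exists k. forall p. exists t. forall y1. exists v1. forall u1. exists x. ((G(k,m) & G(m,m) & ~G(p,p) | F(t)) & (~F(y1) | ~G(u1,v1) | ~G(v1,v1) | G(x,x)))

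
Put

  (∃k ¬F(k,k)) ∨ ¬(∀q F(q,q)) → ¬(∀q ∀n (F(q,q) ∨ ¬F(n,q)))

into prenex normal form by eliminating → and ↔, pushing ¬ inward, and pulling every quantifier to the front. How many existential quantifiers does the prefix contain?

2

Eliminate → and ↔ using ¬ and ∨.
  ¬((∃k ¬F(k,k)) ∨ ¬(∀q F(q,q))) ∨ ¬(∀q ∀n (F(q,q) ∨ ¬F(n,q)))
Push ¬ through the quantifiers and connectives to reach negation normal form:
  (∀k F(k,k)) ∧ (∀q F(q,q)) ∨ (∃q ∃n (¬F(q,q) ∧ F(n,q)))
Rename bound variables to avoid capture: q↦z.
  (∀k F(k,k)) ∧ (∀q F(q,q)) ∨ (∃z ∃n (¬F(z,z) ∧ F(n,z)))
Finally move all quantifiers to the prefix:
  ∀k ∀q ∃z ∃n (F(k,k) ∧ F(q,q) ∨ ¬F(z,z) ∧ F(n,z))
The prefix is ∀k ∀q ∃z ∃n: 2 universal, 2 existential.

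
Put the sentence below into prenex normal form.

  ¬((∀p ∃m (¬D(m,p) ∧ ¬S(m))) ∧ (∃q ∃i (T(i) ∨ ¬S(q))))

∃p ∀m ∀q ∀i (D(m,p) ∨ S(m) ∨ ¬T(i) ∧ S(q))

Drive negations inward (¬∀x A ≡ ∃x ¬A, ¬∃x A ≡ ∀x ¬A, De Morgan for ∧/∨):
  (∃p ∀m (D(m,p) ∨ S(m))) ∨ (∀q ∀i (¬T(i) ∧ S(q)))
All bound variables are already distinct, so no renaming is needed.
Finally move all quantifiers to the prefix:
  ∃p ∀m ∀q ∀i (D(m,p) ∨ S(m) ∨ ¬T(i) ∧ S(q))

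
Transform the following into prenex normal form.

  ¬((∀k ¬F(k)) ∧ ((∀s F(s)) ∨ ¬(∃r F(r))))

∃k ∃s ∃r (F(k) ∨ ¬F(s) ∧ F(r))

Drive negations inward (¬∀x A ≡ ∃x ¬A, ¬∃x A ≡ ∀x ¬A, De Morgan for ∧/∨):
  (∃k F(k)) ∨ (∃s ¬F(s)) ∧ (∃r F(r))
All bound variables are already distinct, so no renaming is needed.
Extract every quantifier outward, since the variables are now distinct and don't occur free across branches:
  ∃k ∃s ∃r (F(k) ∨ ¬F(s) ∧ F(r))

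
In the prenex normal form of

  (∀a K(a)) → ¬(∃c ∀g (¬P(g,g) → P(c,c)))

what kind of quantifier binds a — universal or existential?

existential

Rewrite implications/biconditionals: A → B as ¬A ∨ B.
  ¬(∀a K(a)) ∨ ¬(∃c ∀g (¬¬P(g,g) ∨ P(c,c)))
Push ¬ through the quantifiers and connectives to reach negation normal form:
  (∃a ¬K(a)) ∨ (∀c ∃g (¬P(g,g) ∧ ¬P(c,c)))
All bound variables are already distinct, so no renaming is needed.
Pull the quantifiers to the front (each side's bound variable is not free in the other side):
  ∃a ∀c ∃g (¬K(a) ∨ ¬P(g,g) ∧ ¬P(c,c))
The quantifier ∀a sits under an odd number of negations (counting the antecedent side of each →), so it flips to ∃a.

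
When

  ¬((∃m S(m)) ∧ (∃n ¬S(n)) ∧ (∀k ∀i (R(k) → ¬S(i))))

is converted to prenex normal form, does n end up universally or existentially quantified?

universal

First replace A → B with ¬A ∨ B.
  ¬((∃m S(m)) ∧ (∃n ¬S(n)) ∧ (∀k ∀i (¬R(k) ∨ ¬S(i))))
Drive negations inward (¬∀x A ≡ ∃x ¬A, ¬∃x A ≡ ∀x ¬A, De Morgan for ∧/∨):
  (∀m ¬S(m)) ∨ (∀n S(n)) ∨ (∃k ∃i (R(k) ∧ S(i)))
All bound variables are already distinct, so no renaming is needed.
Extract every quantifier outward, since the variables are now distinct and don't occur free across branches:
  ∀m ∀n ∃k ∃i (¬S(m) ∨ S(n) ∨ R(k) ∧ S(i))
The quantifier ∃n sits under an odd number of negations (counting the antecedent side of each →), so it flips to ∀n.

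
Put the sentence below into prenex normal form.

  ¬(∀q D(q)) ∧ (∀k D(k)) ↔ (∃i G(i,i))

Rewrite implications/biconditionals: A → B as ¬A ∨ B; A ↔ B as (¬A ∨ B) ∧ (¬B ∨ A).
  (¬(¬(∀q D(q)) ∧ (∀k D(k))) ∨ (∃i G(i,i))) ∧ (¬(∃i G(i,i)) ∨ ¬(∀q D(q)) ∧ (∀k D(k)))
Drive negations inward (¬∀x A ≡ ∃x ¬A, ¬∃x A ≡ ∀x ¬A, De Morgan for ∧/∨):
  ((∀q D(q)) ∨ (∃k ¬D(k)) ∨ (∃i G(i,i))) ∧ ((∀i ¬G(i,i)) ∨ (∃q ¬D(q)) ∧ (∀k D(k)))
Give each quantifier a distinct variable: i↦r, q↦x1, k↦c.
  ((∀q D(q)) ∨ (∃k ¬D(k)) ∨ (∃i G(i,i))) ∧ ((∀r ¬G(r,r)) ∨ (∃x1 ¬D(x1)) ∧ (∀c D(c)))
Finally move all quantifiers to the prefix:
  ∀q ∃k ∃i ∀r ∃x1 ∀c ((D(q) ∨ ¬D(k) ∨ G(i,i)) ∧ (¬G(r,r) ∨ ¬D(x1) ∧ D(c)))

∀q ∃k ∃i ∀r ∃x1 ∀c ((D(q) ∨ ¬D(k) ∨ G(i,i)) ∧ (¬G(r,r) ∨ ¬D(x1) ∧ D(c)))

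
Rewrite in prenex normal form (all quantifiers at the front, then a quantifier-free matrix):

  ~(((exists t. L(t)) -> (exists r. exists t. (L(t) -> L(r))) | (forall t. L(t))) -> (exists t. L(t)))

forall t. exists r. exists u1. forall c. forall y. ((~L(t) | ~L(u1) | L(r) | L(c)) & ~L(y))

Eliminate → and ↔ using ¬ and ∨.
  ~(~(~(exists t. L(t)) | (exists r. exists t. (~L(t) | L(r))) | (forall t. L(t))) | (exists t. L(t)))
Push ¬ through the quantifiers and connectives to reach negation normal form:
  ((forall t. ~L(t)) | (exists r. exists t. (~L(t) | L(r))) | (forall t. L(t))) & (forall t. ~L(t))
Give each quantifier a distinct variable: t↦u1, t↦c, t↦y.
  ((forall t. ~L(t)) | (exists r. exists u1. (~L(u1) | L(r))) | (forall c. L(c))) & (forall y. ~L(y))
Extract every quantifier outward, since the variables are now distinct and don't occur free across branches:
  forall t. exists r. exists u1. forall c. forall y. ((~L(t) | ~L(u1) | L(r) | L(c)) & ~L(y))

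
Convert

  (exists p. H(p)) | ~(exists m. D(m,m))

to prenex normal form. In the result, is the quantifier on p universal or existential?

existential

Push ¬ through the quantifiers and connectives to reach negation normal form:
  (exists p. H(p)) | (forall m. ~D(m,m))
All bound variables are already distinct, so no renaming is needed.
Pull the quantifiers to the front (each side's bound variable is not free in the other side):
  exists p. forall m. (H(p) | ~D(m,m))
The quantifier exists p sits under an even number of negations, so it remains existential.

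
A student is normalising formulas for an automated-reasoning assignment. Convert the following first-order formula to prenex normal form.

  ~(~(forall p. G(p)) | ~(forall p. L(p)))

forall p. forall c. (G(p) & L(c))

Move each ¬ inward, flipping quantifiers it crosses:
  (forall p. G(p)) & (forall p. L(p))
Give each quantifier a distinct variable: p↦c.
  (forall p. G(p)) & (forall c. L(c))
Finally move all quantifiers to the prefix:
  forall p. forall c. (G(p) & L(c))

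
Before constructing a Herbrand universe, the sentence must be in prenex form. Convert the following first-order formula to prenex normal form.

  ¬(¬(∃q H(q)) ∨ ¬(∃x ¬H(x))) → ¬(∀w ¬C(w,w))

∀q ∀x ∃w (¬H(q) ∨ H(x) ∨ C(w,w))

Rewrite implications/biconditionals: A → B as ¬A ∨ B.
  ¬¬(¬(∃q H(q)) ∨ ¬(∃x ¬H(x))) ∨ ¬(∀w ¬C(w,w))
Push ¬ through the quantifiers and connectives to reach negation normal form:
  (∀q ¬H(q)) ∨ (∀x H(x)) ∨ (∃w C(w,w))
All bound variables are already distinct, so no renaming is needed.
Extract every quantifier outward, since the variables are now distinct and don't occur free across branches:
  ∀q ∀x ∃w (¬H(q) ∨ H(x) ∨ C(w,w))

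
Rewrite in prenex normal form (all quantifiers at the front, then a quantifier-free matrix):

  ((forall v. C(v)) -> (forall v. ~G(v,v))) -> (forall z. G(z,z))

forall v. exists t. forall z. (C(v) & G(t,t) | G(z,z))

First replace A → B with ¬A ∨ B.
  ~(~(forall v. C(v)) | (forall v. ~G(v,v))) | (forall z. G(z,z))
Move each ¬ inward, flipping quantifiers it crosses:
  (forall v. C(v)) & (exists v. G(v,v)) | (forall z. G(z,z))
Rename bound variables to avoid capture: v↦t.
  (forall v. C(v)) & (exists t. G(t,t)) | (forall z. G(z,z))
Finally move all quantifiers to the prefix:
  forall v. exists t. forall z. (C(v) & G(t,t) | G(z,z))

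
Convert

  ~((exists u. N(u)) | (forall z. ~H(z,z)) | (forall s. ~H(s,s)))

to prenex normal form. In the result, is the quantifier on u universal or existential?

universal

Move each ¬ inward, flipping quantifiers it crosses:
  (forall u. ~N(u)) & (exists z. H(z,z)) & (exists s. H(s,s))
Finally move all quantifiers to the prefix:
  forall u. exists z. exists s. (~N(u) & H(z,z) & H(s,s))
The quantifier exists u sits under an odd number of negations, so it flips to forall u.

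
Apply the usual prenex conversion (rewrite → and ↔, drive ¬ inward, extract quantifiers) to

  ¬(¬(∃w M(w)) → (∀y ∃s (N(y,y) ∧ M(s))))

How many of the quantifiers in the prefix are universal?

Rewrite implications/biconditionals: A → B as ¬A ∨ B.
  ¬(¬¬(∃w M(w)) ∨ (∀y ∃s (N(y,y) ∧ M(s))))
Push ¬ through the quantifiers and connectives to reach negation normal form:
  (∀w ¬M(w)) ∧ (∃y ∀s (¬N(y,y) ∨ ¬M(s)))
Extract every quantifier outward, since the variables are now distinct and don't occur free across branches:
  ∀w ∃y ∀s (¬M(w) ∧ (¬N(y,y) ∨ ¬M(s)))
The prefix is ∀w ∃y ∀s: 2 universal, 1 existential.

2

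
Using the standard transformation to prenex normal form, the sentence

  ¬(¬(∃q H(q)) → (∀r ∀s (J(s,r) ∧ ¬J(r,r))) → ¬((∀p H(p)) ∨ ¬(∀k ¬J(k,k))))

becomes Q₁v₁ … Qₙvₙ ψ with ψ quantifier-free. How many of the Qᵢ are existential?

First replace A → B with ¬A ∨ B.
  ¬(¬¬(∃q H(q)) ∨ ¬(∀r ∀s (J(s,r) ∧ ¬J(r,r))) ∨ ¬((∀p H(p)) ∨ ¬(∀k ¬J(k,k))))
Drive negations inward (¬∀x A ≡ ∃x ¬A, ¬∃x A ≡ ∀x ¬A, De Morgan for ∧/∨):
  (∀q ¬H(q)) ∧ (∀r ∀s (J(s,r) ∧ ¬J(r,r))) ∧ ((∀p H(p)) ∨ (∃k J(k,k)))
All bound variables are already distinct, so no renaming is needed.
Pull the quantifiers to the front (each side's bound variable is not free in the other side):
  ∀q ∀r ∀s ∀p ∃k (¬H(q) ∧ J(s,r) ∧ ¬J(r,r) ∧ (H(p) ∨ J(k,k)))
The prefix is ∀q ∀r ∀s ∀p ∃k: 4 universal, 1 existential.

1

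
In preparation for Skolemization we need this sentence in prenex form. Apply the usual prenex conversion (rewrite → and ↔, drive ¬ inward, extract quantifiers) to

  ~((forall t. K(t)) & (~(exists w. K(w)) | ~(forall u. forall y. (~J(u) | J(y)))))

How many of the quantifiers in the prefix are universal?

Push ¬ through the quantifiers and connectives to reach negation normal form:
  (exists t. ~K(t)) | (exists w. K(w)) & (forall u. forall y. (~J(u) | J(y)))
All bound variables are already distinct, so no renaming is needed.
Extract every quantifier outward, since the variables are now distinct and don't occur free across branches:
  exists t. exists w. forall u. forall y. (~K(t) | K(w) & (~J(u) | J(y)))
The prefix is exists t exists w forall u forall y: 2 universal, 2 existential.

2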